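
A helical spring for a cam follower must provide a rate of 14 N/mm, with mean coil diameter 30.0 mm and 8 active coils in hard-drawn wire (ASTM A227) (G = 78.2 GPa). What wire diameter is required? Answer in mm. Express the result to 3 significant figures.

d = (8D³N_a·k / G)^(1/4) = (8·30.0³·8·14 / (78.2×10³))^0.25
  = (309.36)^0.25 = 4.1939 mm

4.19 mm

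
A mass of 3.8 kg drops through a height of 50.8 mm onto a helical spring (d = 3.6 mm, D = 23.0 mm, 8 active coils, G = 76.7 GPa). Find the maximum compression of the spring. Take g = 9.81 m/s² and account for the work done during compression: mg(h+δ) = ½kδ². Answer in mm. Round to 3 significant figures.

k = Gd⁴/(8D³N_a) = (76.7×10³)(3.6⁴)/(8·23.0³·8) = 16.544 N/mm
W = mg = 3.8 × 9.81 = 37.278 N
½kδ² − Wδ − Wh = 0 → δ = (W + √(W² + 2kWh))/k
δ = (37.278 + √(1389.6 + 62659.7))/16.544 = (37.278 + 253.08)/16.544 = 17.551 mm

17.6 mm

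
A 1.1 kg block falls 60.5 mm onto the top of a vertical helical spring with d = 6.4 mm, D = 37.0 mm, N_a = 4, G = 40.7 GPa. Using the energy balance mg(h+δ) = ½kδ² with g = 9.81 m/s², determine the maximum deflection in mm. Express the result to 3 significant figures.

5.83 mm

k = Gd⁴/(8D³N_a) = (40.7×10³)(6.4⁴)/(8·37.0³·4) = 42.127 N/mm
W = mg = 1.1 × 9.81 = 10.791 N
½kδ² − Wδ − Wh = 0 → δ = (W + √(W² + 2kWh))/k
δ = (10.791 + √(116.45 + 55005.5))/42.127 = (10.791 + 234.78)/42.127 = 5.8293 mm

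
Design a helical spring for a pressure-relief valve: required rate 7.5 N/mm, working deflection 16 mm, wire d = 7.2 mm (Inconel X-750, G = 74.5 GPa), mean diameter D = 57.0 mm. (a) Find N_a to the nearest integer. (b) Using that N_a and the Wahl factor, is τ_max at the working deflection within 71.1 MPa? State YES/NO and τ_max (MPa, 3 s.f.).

(a) 18 coils; (b) YES, τ_max = 55.4 MPa

N_a = Gd⁴/(8D³k) = (74.5×10³)(7.2⁴)/(8·57.0³·7.5) = 18.02 → N_a = 18
Actual rate k = Gd⁴/(8D³·18) = 7.5076 N/mm
Working load F = kδ = 7.5076·16 = 120.12 N
C = 57.0/7.2 = 7.9167; K_W = (4C−1)/(4C−4)+0.615/C = 1.1861
τ_max = K_W·8FD/(πd³) = 1.1861·46.713 = 55.407 MPa
τ_max ≤ 71.1 MPa → acceptable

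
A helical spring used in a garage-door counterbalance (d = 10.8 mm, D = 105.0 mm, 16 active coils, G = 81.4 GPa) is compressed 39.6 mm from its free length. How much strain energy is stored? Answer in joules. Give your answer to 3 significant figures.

5.86 J

k = Gd⁴/(8D³N_a) = (81.4×10³)(10.8⁴)/(8·105.0³·16) = 7.4738 N/mm
U = ½kδ² = 0.5 × 7.4738 × 39.6² = 5860.1 N·mm = 5.8601 J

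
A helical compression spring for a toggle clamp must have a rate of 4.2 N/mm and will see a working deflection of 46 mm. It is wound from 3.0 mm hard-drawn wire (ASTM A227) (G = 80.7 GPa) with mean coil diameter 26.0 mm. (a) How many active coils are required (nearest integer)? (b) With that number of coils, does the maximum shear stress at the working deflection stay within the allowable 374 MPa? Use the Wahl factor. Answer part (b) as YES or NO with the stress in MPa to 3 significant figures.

(a) 11 coils; (b) NO, τ_max = 557 MPa

N_a = Gd⁴/(8D³k) = (80.7×10³)(3.0⁴)/(8·26.0³·4.2) = 11.07 → N_a = 11
Actual rate k = Gd⁴/(8D³·11) = 4.2263 N/mm
Working load F = kδ = 4.2263·46 = 194.41 N
C = 26.0/3.0 = 8.6667; K_W = (4C−1)/(4C−4)+0.615/C = 1.1688
τ_max = K_W·8FD/(πd³) = 1.1688·476.72 = 557.18 MPa
τ_max > 374 MPa → exceeds allowable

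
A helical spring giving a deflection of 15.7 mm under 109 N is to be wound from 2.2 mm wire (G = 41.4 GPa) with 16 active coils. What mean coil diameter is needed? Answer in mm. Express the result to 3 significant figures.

Required rate k = F/δ = 109/15.7 = 6.9427 N/mm
D = (Gd⁴/(8N_a·k))^(1/3) = (41.4×10³·2.2⁴/(8·16·6.9427))^(1/3)
  = (1091.33)^(1/3) = 10.2956 mm

10.3 mm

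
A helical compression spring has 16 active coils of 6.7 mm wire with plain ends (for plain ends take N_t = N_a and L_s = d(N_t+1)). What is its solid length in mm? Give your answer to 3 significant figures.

114 mm

plain ends: N_t = N_a = 16
L_s = d·(N_t+1) = 6.7 × 17 = 113.9 mm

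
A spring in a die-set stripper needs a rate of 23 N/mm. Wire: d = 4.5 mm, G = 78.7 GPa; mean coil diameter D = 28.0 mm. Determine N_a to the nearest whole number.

N_a = Gd⁴/(8D³k) = (78.7×10³ × 4.5⁴)/(8 × 28.0³ × 23)
    = 3.22719e+07 / 4.03917e+06 = 7.99 → 8 coils

8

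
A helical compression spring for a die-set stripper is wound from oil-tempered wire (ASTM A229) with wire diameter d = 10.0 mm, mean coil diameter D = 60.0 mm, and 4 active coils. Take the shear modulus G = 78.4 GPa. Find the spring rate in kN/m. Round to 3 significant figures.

113 kN/m

k = Gd⁴/(8D³N_a) = (78.4×10³ × 10.0⁴) / (8 × 60.0³ × 4)
  = 7.84e+08 / 6.912e+06 = 113.43 N/mm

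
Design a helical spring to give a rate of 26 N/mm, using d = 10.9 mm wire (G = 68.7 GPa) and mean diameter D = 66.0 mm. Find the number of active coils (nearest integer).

N_a = Gd⁴/(8D³k) = (68.7×10³ × 10.9⁴)/(8 × 66.0³ × 26)
    = 9.69757e+08 / 5.97992e+07 = 16.22 → 16 coils

16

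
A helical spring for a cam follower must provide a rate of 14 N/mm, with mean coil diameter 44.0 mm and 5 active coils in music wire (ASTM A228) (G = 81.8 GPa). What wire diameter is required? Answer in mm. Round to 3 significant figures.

d = (8D³N_a·k / G)^(1/4) = (8·44.0³·5·14 / (81.8×10³))^0.25
  = (583.17)^0.25 = 4.9141 mm

4.91 mm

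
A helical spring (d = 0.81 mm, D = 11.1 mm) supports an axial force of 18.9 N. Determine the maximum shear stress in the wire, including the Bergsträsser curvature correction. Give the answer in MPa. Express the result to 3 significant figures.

1100 MPa

Spring index C = D/d = 11.1/0.81 = 13.7037
K_B = (4C+2)/(4C−3) = 56.815/51.815 = 1.0965
τ₀ = 8FD/(πd³) = 8·18.9·11.1/(π·0.81³) = 1678.32/1.6696 = 1005.2 MPa
τ_max = K·τ₀ = 1.0965 × 1005.2 = 1102.2 MPa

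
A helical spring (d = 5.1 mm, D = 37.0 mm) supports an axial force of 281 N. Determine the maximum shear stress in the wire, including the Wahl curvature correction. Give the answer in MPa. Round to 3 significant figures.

Spring index C = D/d = 37.0/5.1 = 7.2549
K_W = (4C−1)/(4C−4) + 0.615/C = 28.020/25.020 + 0.0848 = 1.2047
τ₀ = 8FD/(πd³) = 8·281·37.0/(π·5.1³) = 83176/416.74 = 199.59 MPa
τ_max = K·τ₀ = 1.2047 × 199.59 = 240.44 MPa

240 MPa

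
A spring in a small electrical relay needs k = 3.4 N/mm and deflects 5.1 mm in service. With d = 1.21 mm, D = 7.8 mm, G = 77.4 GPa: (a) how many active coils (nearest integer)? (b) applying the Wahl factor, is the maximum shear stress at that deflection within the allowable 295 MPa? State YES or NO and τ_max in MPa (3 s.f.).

(a) 13 coils; (b) YES, τ_max = 237 MPa

N_a = Gd⁴/(8D³k) = (77.4×10³)(1.21⁴)/(8·7.8³·3.4) = 12.85 → N_a = 13
Actual rate k = Gd⁴/(8D³·13) = 3.3617 N/mm
Working load F = kδ = 3.3617·5.1 = 17.145 N
C = 7.8/1.21 = 6.4463; K_W = (4C−1)/(4C−4)+0.615/C = 1.2331
τ_max = K_W·8FD/(πd³) = 1.2331·192.23 = 237.04 MPa
τ_max ≤ 295 MPa → acceptable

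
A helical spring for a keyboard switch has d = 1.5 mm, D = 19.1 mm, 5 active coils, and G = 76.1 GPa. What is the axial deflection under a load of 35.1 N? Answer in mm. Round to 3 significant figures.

k = Gd⁴/(8D³N_a) = (76.1×10³)(1.5⁴)/(8·19.1³·5) = 1.3823 N/mm
δ = F/k = 35.1 / 1.3823 = 25.393 mm

25.4 mm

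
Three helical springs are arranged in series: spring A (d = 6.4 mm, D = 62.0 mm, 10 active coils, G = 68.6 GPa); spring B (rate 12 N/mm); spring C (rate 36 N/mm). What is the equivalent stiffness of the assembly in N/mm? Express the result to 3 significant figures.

k_A = Gd⁴/(8D³N_a) = (68.6×10³)(6.4⁴)/(8·62.0³·10) = 6.0364 N/mm
Series: 1/k_eq = 1/6.0364 + 1/12 + 1/36 = 0.27677; k_eq = 3.6131 N/mm

3.61 N/mm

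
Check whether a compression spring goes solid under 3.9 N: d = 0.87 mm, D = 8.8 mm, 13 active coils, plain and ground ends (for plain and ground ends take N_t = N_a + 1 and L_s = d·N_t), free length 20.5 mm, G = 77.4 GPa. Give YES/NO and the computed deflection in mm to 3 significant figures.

k = Gd⁴/(8D³N_a) = (77.4×10³)(0.87⁴)/(8·8.8³·13) = 0.62566 N/mm
N_t = 14; L_s = 0.87·14 = 12.18 mm; δ_solid = L₀ − L_s = 20.5 − 12.18 = 8.32 mm
δ = F/k = 3.9/0.62566 = 6.2334 mm
δ < δ_solid → spring does not go solid

NO, δ = 6.23 mm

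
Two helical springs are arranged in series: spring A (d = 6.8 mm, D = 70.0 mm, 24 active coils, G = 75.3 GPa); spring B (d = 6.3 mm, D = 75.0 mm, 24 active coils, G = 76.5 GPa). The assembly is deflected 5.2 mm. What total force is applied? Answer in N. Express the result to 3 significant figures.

4.81 N

k_A = Gd⁴/(8D³N_a) = (75.3×10³)(6.8⁴)/(8·70.0³·24) = 2.4448 N/mm
k_B = Gd⁴/(8D³N_a) = (76.5×10³)(6.3⁴)/(8·75.0³·24) = 1.4878 N/mm
Series: 1/k_eq = 1/2.4448 + 1/1.4878 = 1.0812; k_eq = 0.92491 N/mm
F = k_eq·δ = 0.92491·5.2 = 4.8096 N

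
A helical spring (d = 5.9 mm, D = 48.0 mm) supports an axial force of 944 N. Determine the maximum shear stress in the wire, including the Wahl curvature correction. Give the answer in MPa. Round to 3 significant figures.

Spring index C = D/d = 48.0/5.9 = 8.1356
K_W = (4C−1)/(4C−4) + 0.615/C = 31.542/28.542 + 0.0756 = 1.1807
τ₀ = 8FD/(πd³) = 8·944·48.0/(π·5.9³) = 362496/645.22 = 561.82 MPa
τ_max = K·τ₀ = 1.1807 × 561.82 = 663.34 MPa

663 MPa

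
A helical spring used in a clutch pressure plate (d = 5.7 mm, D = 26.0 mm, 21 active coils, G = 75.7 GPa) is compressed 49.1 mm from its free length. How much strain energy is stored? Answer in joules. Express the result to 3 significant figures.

32.6 J

k = Gd⁴/(8D³N_a) = (75.7×10³)(5.7⁴)/(8·26.0³·21) = 27.062 N/mm
U = ½kδ² = 0.5 × 27.062 × 49.1² = 32621 N·mm = 32.621 J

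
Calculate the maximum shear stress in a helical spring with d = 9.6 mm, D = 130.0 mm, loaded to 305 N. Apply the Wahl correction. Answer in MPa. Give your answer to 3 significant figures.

Spring index C = D/d = 130.0/9.6 = 13.5417
K_W = (4C−1)/(4C−4) + 0.615/C = 53.167/50.167 + 0.0454 = 1.1052
τ₀ = 8FD/(πd³) = 8·305·130.0/(π·9.6³) = 317200/2779.5 = 114.12 MPa
τ_max = K·τ₀ = 1.1052 × 114.12 = 126.13 MPa

126 MPa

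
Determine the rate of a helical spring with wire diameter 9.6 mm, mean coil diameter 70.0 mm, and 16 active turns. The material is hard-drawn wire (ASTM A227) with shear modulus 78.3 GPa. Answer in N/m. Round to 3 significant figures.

k = Gd⁴/(8D³N_a) = (78.3×10³ × 9.6⁴) / (8 × 70.0³ × 16)
  = 6.65038e+08 / 4.3904e+07 = 15.148 N/mm = 15148 N/m

15100 N/m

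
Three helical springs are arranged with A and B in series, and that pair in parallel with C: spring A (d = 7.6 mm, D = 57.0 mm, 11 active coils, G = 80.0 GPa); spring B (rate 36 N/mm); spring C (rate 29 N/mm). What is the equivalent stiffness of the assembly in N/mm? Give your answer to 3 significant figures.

k_A = Gd⁴/(8D³N_a) = (80.0×10³)(7.6⁴)/(8·57.0³·11) = 16.377 N/mm
Springs A,B series: k_AB = 1/(1/16.377+1/36) = 11.256 N/mm; parallel with C: k_eq = 11.256+29 = 40.256 N/mm

40.3 N/mm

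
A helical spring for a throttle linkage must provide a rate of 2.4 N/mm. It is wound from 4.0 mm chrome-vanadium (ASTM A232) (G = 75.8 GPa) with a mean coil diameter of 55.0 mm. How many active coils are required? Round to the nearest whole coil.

6

N_a = Gd⁴/(8D³k) = (75.8×10³ × 4.0⁴)/(8 × 55.0³ × 2.4)
    = 1.94048e+07 / 3.1944e+06 = 6.075 → 6 coils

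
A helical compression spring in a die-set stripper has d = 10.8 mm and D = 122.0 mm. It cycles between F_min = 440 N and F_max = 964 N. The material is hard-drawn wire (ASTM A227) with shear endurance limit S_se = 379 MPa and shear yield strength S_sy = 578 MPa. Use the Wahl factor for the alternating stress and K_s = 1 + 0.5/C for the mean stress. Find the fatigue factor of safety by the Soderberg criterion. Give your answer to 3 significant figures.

C = D/d = 122.0/10.8 = 11.2963; K_W = (4C−1)/(4C−4)+0.615/C = 1.1273; K_s = 1+0.5/C = 1.0443
F_a = (F_max−F_min)/2 = 262 N; F_m = (F_max+F_min)/2 = 702 N
τ_a = K_W·8F_aD/(πd³) = 1.1273 × 64.614 = 72.839 MPa
τ_m = K_s·8F_mD/(πd³) = 1.0443 × 173.13 = 180.79 MPa
Soderberg: 1/n_f = τ_a/S_se + τ_m/S_sy = 72.839/379 + 180.79/578 = 0.19219 + 0.31279 = 0.50497
n_f = 1/0.50497 = 1.98

1.98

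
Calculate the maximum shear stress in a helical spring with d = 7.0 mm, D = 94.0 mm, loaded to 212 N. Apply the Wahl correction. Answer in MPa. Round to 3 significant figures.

Spring index C = D/d = 94.0/7.0 = 13.4286
K_W = (4C−1)/(4C−4) + 0.615/C = 52.714/49.714 + 0.0458 = 1.1061
τ₀ = 8FD/(πd³) = 8·212·94.0/(π·7.0³) = 159424/1077.6 = 147.95 MPa
τ_max = K·τ₀ = 1.1061 × 147.95 = 163.65 MPa

164 MPa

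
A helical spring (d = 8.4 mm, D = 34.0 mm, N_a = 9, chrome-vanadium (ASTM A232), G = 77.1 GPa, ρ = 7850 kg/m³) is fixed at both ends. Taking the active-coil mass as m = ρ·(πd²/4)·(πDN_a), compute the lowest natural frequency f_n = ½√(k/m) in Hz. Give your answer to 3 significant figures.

k = Gd⁴/(8D³N_a) = (77.1×10³)(8.4⁴)/(8·34.0³·9) = 135.64 N/mm = 1.3564e+05 N/m
Wire length L = πDN_a = π·34.0·9 = 961.33 mm
m = ρ·(πd²/4)·L = 7850 × 55.418×10⁻⁶ m² × 0.96133 m = 0.41821 kg
f_n = ½√(k/m) = 0.5·√(1.3564e+05/0.41821) = 0.5·√(3.2435e+05) = 284.76 Hz

285 Hz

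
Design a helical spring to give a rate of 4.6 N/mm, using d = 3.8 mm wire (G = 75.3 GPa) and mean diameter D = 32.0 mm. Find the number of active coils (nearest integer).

13

N_a = Gd⁴/(8D³k) = (75.3×10³ × 3.8⁴)/(8 × 32.0³ × 4.6)
    = 1.57011e+07 / 1.20586e+06 = 13.02 → 13 coils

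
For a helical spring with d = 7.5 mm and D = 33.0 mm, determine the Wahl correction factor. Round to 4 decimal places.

C = D/d = 33.0/7.5 = 4.4000
K_W = (4C−1)/(4C−4) + 0.615/C = 16.600/13.600 + 0.1398 = 1.3604

1.3604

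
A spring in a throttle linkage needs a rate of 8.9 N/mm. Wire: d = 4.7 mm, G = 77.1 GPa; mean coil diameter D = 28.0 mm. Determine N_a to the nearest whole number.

N_a = Gd⁴/(8D³k) = (77.1×10³ × 4.7⁴)/(8 × 28.0³ × 8.9)
    = 3.76223e+07 / 1.56298e+06 = 24.07 → 24 coils

24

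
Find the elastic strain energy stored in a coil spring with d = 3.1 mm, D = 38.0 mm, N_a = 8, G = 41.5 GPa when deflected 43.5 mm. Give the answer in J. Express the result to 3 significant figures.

1.03 J

k = Gd⁴/(8D³N_a) = (41.5×10³)(3.1⁴)/(8·38.0³·8) = 1.0914 N/mm
U = ½kδ² = 0.5 × 1.0914 × 43.5² = 1032.6 N·mm = 1.0326 J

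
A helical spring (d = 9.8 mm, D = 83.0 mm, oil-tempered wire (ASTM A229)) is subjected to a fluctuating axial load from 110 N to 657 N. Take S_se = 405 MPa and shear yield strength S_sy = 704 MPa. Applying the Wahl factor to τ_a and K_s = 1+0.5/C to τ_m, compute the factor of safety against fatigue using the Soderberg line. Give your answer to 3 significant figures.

C = D/d = 83.0/9.8 = 8.4694; K_W = (4C−1)/(4C−4)+0.615/C = 1.1730; K_s = 1+0.5/C = 1.0590
F_a = (F_max−F_min)/2 = 273.5 N; F_m = (F_max+F_min)/2 = 383.5 N
τ_a = K_W·8F_aD/(πd³) = 1.1730 × 61.418 = 72.045 MPa
τ_m = K_s·8F_mD/(πd³) = 1.0590 × 86.12 = 91.204 MPa
Soderberg: 1/n_f = τ_a/S_se + τ_m/S_sy = 72.045/405 + 91.204/704 = 0.17789 + 0.12955 = 0.30744
n_f = 1/0.30744 = 3.253

3.25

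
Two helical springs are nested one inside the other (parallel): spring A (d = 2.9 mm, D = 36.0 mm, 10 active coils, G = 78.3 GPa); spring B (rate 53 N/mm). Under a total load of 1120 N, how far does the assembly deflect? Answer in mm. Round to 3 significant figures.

20.6 mm

k_A = Gd⁴/(8D³N_a) = (78.3×10³)(2.9⁴)/(8·36.0³·10) = 1.4837 N/mm
Parallel: k_eq = 1.4837 + 53 = 54.484 N/mm
δ = F/k_eq = 1120/54.484 = 20.557 mm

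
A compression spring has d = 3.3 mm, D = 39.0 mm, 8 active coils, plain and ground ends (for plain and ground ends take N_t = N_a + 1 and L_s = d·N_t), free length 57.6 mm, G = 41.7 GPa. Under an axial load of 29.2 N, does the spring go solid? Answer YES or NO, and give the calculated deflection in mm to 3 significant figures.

k = Gd⁴/(8D³N_a) = (41.7×10³)(3.3⁴)/(8·39.0³·8) = 1.3026 N/mm
N_t = 9; L_s = 3.3·9 = 29.7 mm; δ_solid = L₀ − L_s = 57.6 − 29.7 = 27.9 mm
δ = F/k = 29.2/1.3026 = 22.416 mm
δ < δ_solid → spring does not go solid

NO, δ = 22.4 mm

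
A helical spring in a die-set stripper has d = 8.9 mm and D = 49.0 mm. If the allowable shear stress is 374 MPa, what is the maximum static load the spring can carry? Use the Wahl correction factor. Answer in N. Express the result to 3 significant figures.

C = D/d = 49.0/8.9 = 5.5056
K_W = (4C−1)/(4C−4) + 0.615/C = 21.022/18.022 + 0.1117 = 1.2782
τ_max = K·8FD/(πd³) → F_max = τ_allow·πd³/(8DK)
F_max = 374·π·8.9³/(8·49.0·1.2782) = 8.2831e+05/501.04 = 1653.2 N

1650 N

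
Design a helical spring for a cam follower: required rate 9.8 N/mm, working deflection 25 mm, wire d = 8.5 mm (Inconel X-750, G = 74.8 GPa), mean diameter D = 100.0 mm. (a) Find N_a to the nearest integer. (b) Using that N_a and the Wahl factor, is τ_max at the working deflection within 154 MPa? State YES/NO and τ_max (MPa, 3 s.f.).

N_a = Gd⁴/(8D³k) = (74.8×10³)(8.5⁴)/(8·100.0³·9.8) = 4.98 → N_a = 5
Actual rate k = Gd⁴/(8D³·5) = 9.7615 N/mm
Working load F = kδ = 9.7615·25 = 244.04 N
C = 100.0/8.5 = 11.7647; K_W = (4C−1)/(4C−4)+0.615/C = 1.1219
τ_max = K_W·8FD/(πd³) = 1.1219·101.19 = 113.53 MPa
τ_max ≤ 154 MPa → acceptable

(a) 5 coils; (b) YES, τ_max = 114 MPa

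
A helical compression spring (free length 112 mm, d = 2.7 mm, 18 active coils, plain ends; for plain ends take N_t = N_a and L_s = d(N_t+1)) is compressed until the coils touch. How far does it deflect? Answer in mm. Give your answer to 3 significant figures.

N_t = 18; L_s = 2.7·19 = 51.3 mm
δ_solid = L₀ − L_s = 112 − 51.3 = 60.7 mm

60.7 mm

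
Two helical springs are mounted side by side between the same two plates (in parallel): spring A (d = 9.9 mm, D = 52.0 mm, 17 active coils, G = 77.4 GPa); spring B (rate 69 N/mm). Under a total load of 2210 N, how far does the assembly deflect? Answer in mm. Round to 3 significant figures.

20.5 mm

k_A = Gd⁴/(8D³N_a) = (77.4×10³)(9.9⁴)/(8·52.0³·17) = 38.881 N/mm
Parallel: k_eq = 38.881 + 69 = 107.88 N/mm
δ = F/k_eq = 2210/107.88 = 20.486 mm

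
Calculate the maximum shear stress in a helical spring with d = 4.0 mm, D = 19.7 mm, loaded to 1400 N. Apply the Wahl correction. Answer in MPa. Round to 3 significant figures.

1440 MPa

Spring index C = D/d = 19.7/4.0 = 4.9250
K_W = (4C−1)/(4C−4) + 0.615/C = 18.700/15.700 + 0.1249 = 1.3160
τ₀ = 8FD/(πd³) = 8·1400·19.7/(π·4.0³) = 220640/201.06 = 1097.4 MPa
τ_max = K·τ₀ = 1.3160 × 1097.4 = 1444.1 MPa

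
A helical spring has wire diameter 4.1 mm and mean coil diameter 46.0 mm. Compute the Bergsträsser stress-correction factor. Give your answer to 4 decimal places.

1.1194

C = D/d = 46.0/4.1 = 11.2195
K_B = (4C+2)/(4C−3) = 46.878/41.878 = 1.1194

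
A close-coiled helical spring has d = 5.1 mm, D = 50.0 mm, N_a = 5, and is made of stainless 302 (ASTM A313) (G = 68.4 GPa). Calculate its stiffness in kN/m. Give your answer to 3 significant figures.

9.25 kN/m

k = Gd⁴/(8D³N_a) = (68.4×10³ × 5.1⁴) / (8 × 50.0³ × 5)
  = 4.6274e+07 / 5e+06 = 9.2548 N/mm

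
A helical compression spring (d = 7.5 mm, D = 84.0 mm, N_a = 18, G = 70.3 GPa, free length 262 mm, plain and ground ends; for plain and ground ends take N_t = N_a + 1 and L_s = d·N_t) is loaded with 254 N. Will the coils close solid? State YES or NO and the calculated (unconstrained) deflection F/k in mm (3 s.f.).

k = Gd⁴/(8D³N_a) = (70.3×10³)(7.5⁴)/(8·84.0³·18) = 2.6062 N/mm
N_t = 19; L_s = 7.5·19 = 142.5 mm; δ_solid = L₀ − L_s = 262 − 142.5 = 119.5 mm
δ = F/k = 254/2.6062 = 97.462 mm
δ < δ_solid → spring does not go solid

NO, δ = 97.5 mm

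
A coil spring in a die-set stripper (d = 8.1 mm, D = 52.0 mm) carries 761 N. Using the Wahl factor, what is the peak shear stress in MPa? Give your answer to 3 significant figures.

Spring index C = D/d = 52.0/8.1 = 6.4198
K_W = (4C−1)/(4C−4) + 0.615/C = 24.679/21.679 + 0.0958 = 1.2342
τ₀ = 8FD/(πd³) = 8·761·52.0/(π·8.1³) = 316576/1669.6 = 189.62 MPa
τ_max = K·τ₀ = 1.2342 × 189.62 = 234.02 MPa

234 MPa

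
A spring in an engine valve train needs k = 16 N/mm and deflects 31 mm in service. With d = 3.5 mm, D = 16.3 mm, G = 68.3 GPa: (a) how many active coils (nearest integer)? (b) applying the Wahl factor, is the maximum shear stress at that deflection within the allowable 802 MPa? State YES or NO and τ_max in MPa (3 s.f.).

N_a = Gd⁴/(8D³k) = (68.3×10³)(3.5⁴)/(8·16.3³·16) = 18.49 → N_a = 18
Actual rate k = Gd⁴/(8D³·18) = 16.435 N/mm
Working load F = kδ = 16.435·31 = 509.48 N
C = 16.3/3.5 = 4.6571; K_W = (4C−1)/(4C−4)+0.615/C = 1.3371
τ_max = K_W·8FD/(πd³) = 1.3371·493.23 = 659.52 MPa
τ_max ≤ 802 MPa → acceptable

(a) 18 coils; (b) YES, τ_max = 660 MPa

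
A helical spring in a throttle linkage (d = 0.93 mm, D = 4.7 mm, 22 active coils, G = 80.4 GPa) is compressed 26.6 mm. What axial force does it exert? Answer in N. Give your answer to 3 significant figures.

87.6 N

k = Gd⁴/(8D³N_a) = (80.4×10³)(0.93⁴)/(8·4.7³·22) = 3.2914 N/mm
F = k·δ = 3.2914 × 26.6 = 87.551 N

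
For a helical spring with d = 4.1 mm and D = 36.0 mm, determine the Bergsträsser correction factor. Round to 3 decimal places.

C = D/d = 36.0/4.1 = 8.7805
K_B = (4C+2)/(4C−3) = 37.122/32.122 = 1.1557

1.156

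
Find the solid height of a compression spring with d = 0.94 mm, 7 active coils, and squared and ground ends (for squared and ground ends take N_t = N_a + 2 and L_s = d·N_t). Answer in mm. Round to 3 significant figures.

squared and ground ends: N_t = N_a + 2 = 7 + 2 = 9
L_s = d·N_t = 0.94 × 9 = 8.46 mm

8.46 mm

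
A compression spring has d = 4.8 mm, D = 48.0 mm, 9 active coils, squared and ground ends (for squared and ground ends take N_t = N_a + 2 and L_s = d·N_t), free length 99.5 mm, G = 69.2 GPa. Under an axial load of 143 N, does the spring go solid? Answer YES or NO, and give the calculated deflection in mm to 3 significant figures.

NO, δ = 31.0 mm

k = Gd⁴/(8D³N_a) = (69.2×10³)(4.8⁴)/(8·48.0³·9) = 4.6133 N/mm
N_t = 11; L_s = 4.8·11 = 52.8 mm; δ_solid = L₀ − L_s = 99.5 − 52.8 = 46.7 mm
δ = F/k = 143/4.6133 = 30.997 mm
δ < δ_solid → spring does not go solid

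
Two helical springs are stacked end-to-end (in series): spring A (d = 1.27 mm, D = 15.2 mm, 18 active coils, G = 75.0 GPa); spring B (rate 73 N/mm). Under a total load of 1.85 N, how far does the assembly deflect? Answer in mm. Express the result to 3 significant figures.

4.82 mm

k_A = Gd⁴/(8D³N_a) = (75.0×10³)(1.27⁴)/(8·15.2³·18) = 0.38582 N/mm
Series: 1/k_eq = 1/0.38582 + 1/73 = 2.6056; k_eq = 0.38379 N/mm
δ = F/k_eq = 1.85/0.38379 = 4.8203 mm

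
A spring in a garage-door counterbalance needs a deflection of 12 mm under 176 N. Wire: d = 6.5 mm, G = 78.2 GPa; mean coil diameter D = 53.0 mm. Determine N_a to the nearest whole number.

Required rate k = F/δ = 176/12 = 14.667 N/mm
N_a = Gd⁴/(8D³k) = (78.2×10³ × 6.5⁴)/(8 × 53.0³ × 14.667)
    = 1.39592e+08 / 1.74682e+07 = 7.991 → 8 coils

8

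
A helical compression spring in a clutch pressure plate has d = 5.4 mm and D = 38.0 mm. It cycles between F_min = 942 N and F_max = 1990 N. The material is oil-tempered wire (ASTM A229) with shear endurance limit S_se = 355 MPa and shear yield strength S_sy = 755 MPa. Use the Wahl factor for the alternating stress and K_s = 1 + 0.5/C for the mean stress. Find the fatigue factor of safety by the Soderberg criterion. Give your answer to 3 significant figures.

C = D/d = 38.0/5.4 = 7.0370; K_W = (4C−1)/(4C−4)+0.615/C = 1.2116; K_s = 1+0.5/C = 1.0711
F_a = (F_max−F_min)/2 = 524 N; F_m = (F_max+F_min)/2 = 1466 N
τ_a = K_W·8F_aD/(πd³) = 1.2116 × 322.01 = 390.16 MPa
τ_m = K_s·8F_mD/(πd³) = 1.0711 × 900.9 = 964.91 MPa
Soderberg: 1/n_f = τ_a/S_se + τ_m/S_sy = 390.16/355 + 964.91/755 = 1.09904 + 1.27803 = 2.3771
n_f = 1/2.3771 = 0.4207

0.421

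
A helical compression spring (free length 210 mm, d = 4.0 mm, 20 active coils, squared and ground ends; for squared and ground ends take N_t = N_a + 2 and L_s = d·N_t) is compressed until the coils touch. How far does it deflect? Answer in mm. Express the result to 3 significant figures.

N_t = 22; L_s = 4.0·22 = 88 mm
δ_solid = L₀ − L_s = 210 − 88 = 122 mm

122 mm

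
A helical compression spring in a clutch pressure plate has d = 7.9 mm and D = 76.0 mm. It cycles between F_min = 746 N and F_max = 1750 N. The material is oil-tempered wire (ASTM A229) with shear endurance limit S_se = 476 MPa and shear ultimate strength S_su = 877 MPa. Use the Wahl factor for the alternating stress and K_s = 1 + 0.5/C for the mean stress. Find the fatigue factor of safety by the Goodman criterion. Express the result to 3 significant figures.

0.940

C = D/d = 76.0/7.9 = 9.6203; K_W = (4C−1)/(4C−4)+0.615/C = 1.1509; K_s = 1+0.5/C = 1.0520
F_a = (F_max−F_min)/2 = 502 N; F_m = (F_max+F_min)/2 = 1248 N
τ_a = K_W·8F_aD/(πd³) = 1.1509 × 197.05 = 226.79 MPa
τ_m = K_s·8F_mD/(πd³) = 1.0520 × 489.88 = 515.34 MPa
Goodman: 1/n_f = τ_a/S_se + τ_m/S_su = 226.79/476 + 515.34/877 = 0.47645 + 0.58761 = 1.0641
n_f = 1/1.0641 = 0.9398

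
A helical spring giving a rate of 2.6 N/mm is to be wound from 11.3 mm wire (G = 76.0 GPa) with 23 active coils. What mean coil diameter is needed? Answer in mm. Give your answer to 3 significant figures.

137 mm

D = (Gd⁴/(8N_a·k))^(1/3) = (76.0×10³·11.3⁴/(8·23·2.6))^(1/3)
  = (2.59022e+06)^(1/3) = 137.3342 mm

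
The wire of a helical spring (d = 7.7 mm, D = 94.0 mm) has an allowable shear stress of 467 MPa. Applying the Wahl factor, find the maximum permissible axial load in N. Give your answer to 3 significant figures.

797 N

C = D/d = 94.0/7.7 = 12.2078
K_W = (4C−1)/(4C−4) + 0.615/C = 47.831/44.831 + 0.0504 = 1.1173
τ_max = K·8FD/(πd³) → F_max = τ_allow·πd³/(8DK)
F_max = 467·π·7.7³/(8·94.0·1.1173) = 6.6979e+05/840.21 = 797.17 N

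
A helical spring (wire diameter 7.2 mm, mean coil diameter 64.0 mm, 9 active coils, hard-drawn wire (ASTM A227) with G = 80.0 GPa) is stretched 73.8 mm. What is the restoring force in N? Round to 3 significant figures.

k = Gd⁴/(8D³N_a) = (80.0×10³)(7.2⁴)/(8·64.0³·9) = 11.391 N/mm
F = k·δ = 11.391 × 73.8 = 840.63 N

841 N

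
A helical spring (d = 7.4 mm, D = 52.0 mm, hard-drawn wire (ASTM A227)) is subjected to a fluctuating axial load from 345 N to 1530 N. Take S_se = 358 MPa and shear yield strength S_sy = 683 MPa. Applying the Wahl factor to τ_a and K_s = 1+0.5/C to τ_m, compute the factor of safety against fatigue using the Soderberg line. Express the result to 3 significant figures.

0.880

C = D/d = 52.0/7.4 = 7.0270; K_W = (4C−1)/(4C−4)+0.615/C = 1.2120; K_s = 1+0.5/C = 1.0712
F_a = (F_max−F_min)/2 = 592.5 N; F_m = (F_max+F_min)/2 = 937.5 N
τ_a = K_W·8F_aD/(πd³) = 1.2120 × 193.61 = 234.65 MPa
τ_m = K_s·8F_mD/(πd³) = 1.0712 × 306.35 = 328.15 MPa
Soderberg: 1/n_f = τ_a/S_se + τ_m/S_sy = 234.65/358 + 328.15/683 = 0.65545 + 0.48045 = 1.1359
n_f = 1/1.1359 = 0.8804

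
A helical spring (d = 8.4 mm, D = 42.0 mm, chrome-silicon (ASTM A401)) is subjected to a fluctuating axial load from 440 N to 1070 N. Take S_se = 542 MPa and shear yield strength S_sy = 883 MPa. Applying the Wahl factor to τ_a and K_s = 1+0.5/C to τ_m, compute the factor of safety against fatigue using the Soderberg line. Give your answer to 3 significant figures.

C = D/d = 42.0/8.4 = 5.0000; K_W = (4C−1)/(4C−4)+0.615/C = 1.3105; K_s = 1+0.5/C = 1.1000
F_a = (F_max−F_min)/2 = 315 N; F_m = (F_max+F_min)/2 = 755 N
τ_a = K_W·8F_aD/(πd³) = 1.3105 × 56.841 = 74.49 MPa
τ_m = K_s·8F_mD/(πd³) = 1.1000 × 136.24 = 149.86 MPa
Soderberg: 1/n_f = τ_a/S_se + τ_m/S_sy = 74.49/542 + 149.86/883 = 0.13744 + 0.16972 = 0.30715
n_f = 1/0.30715 = 3.256

3.26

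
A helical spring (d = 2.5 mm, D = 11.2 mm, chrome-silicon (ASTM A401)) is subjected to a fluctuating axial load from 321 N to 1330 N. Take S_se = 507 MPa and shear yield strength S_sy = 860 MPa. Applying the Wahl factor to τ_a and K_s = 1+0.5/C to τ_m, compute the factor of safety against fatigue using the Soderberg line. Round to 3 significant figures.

C = D/d = 11.2/2.5 = 4.4800; K_W = (4C−1)/(4C−4)+0.615/C = 1.3528; K_s = 1+0.5/C = 1.1116
F_a = (F_max−F_min)/2 = 504.5 N; F_m = (F_max+F_min)/2 = 825.5 N
τ_a = K_W·8F_aD/(πd³) = 1.3528 × 920.87 = 1245.8 MPa
τ_m = K_s·8F_mD/(πd³) = 1.1116 × 1506.8 = 1675 MPa
Soderberg: 1/n_f = τ_a/S_se + τ_m/S_sy = 1245.8/507 + 1675/860 = 2.45710 + 1.94764 = 4.4047
n_f = 1/4.4047 = 0.227

0.227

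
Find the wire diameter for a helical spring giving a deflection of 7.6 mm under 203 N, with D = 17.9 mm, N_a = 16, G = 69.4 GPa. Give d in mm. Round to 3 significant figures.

4.10 mm

Required rate k = F/δ = 203/7.6 = 26.711 N/mm
d = (8D³N_a·k / G)^(1/4) = (8·17.9³·16·26.711 / (69.4×10³))^0.25
  = (282.55)^0.25 = 4.0999 mm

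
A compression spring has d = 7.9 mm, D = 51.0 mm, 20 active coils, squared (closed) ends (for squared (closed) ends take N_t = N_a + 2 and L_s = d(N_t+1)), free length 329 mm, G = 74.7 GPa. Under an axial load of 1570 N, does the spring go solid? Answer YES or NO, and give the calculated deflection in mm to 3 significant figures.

k = Gd⁴/(8D³N_a) = (74.7×10³)(7.9⁴)/(8·51.0³·20) = 13.709 N/mm
N_t = 22; L_s = 7.9·23 = 181.7 mm; δ_solid = L₀ − L_s = 329 − 181.7 = 147.3 mm
δ = F/k = 1570/13.709 = 114.53 mm
δ < δ_solid → spring does not go solid

NO, δ = 115 mm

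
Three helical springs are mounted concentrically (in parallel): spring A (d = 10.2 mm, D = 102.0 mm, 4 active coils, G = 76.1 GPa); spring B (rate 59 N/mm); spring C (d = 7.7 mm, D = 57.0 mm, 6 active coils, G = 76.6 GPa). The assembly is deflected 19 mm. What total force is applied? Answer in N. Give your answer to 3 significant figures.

k_A = Gd⁴/(8D³N_a) = (76.1×10³)(10.2⁴)/(8·102.0³·4) = 24.257 N/mm
k_C = Gd⁴/(8D³N_a) = (76.6×10³)(7.7⁴)/(8·57.0³·6) = 30.292 N/mm
Parallel: k_eq = 24.257 + 59 + 30.292 = 113.55 N/mm
F = k_eq·δ = 113.55·19 = 2157.4 N

2160 N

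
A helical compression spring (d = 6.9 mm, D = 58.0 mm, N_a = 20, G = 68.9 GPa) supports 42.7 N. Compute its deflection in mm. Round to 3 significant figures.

k = Gd⁴/(8D³N_a) = (68.9×10³)(6.9⁴)/(8·58.0³·20) = 5.0028 N/mm
δ = F/k = 42.7 / 5.0028 = 8.5353 mm

8.54 mm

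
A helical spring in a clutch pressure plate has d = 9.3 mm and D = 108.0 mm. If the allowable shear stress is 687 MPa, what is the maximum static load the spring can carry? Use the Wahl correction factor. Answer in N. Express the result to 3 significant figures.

C = D/d = 108.0/9.3 = 11.6129
K_W = (4C−1)/(4C−4) + 0.615/C = 45.452/42.452 + 0.0530 = 1.1236
τ_max = K·8FD/(πd³) → F_max = τ_allow·πd³/(8DK)
F_max = 687·π·9.3³/(8·108.0·1.1236) = 1.736e+06/970.81 = 1788.2 N

1790 N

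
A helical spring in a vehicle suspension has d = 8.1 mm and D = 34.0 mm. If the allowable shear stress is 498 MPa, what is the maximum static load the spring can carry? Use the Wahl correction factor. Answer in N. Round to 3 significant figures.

2210 N

C = D/d = 34.0/8.1 = 4.1975
K_W = (4C−1)/(4C−4) + 0.615/C = 15.790/12.790 + 0.1465 = 1.3811
τ_max = K·8FD/(πd³) → F_max = τ_allow·πd³/(8DK)
F_max = 498·π·8.1³/(8·34.0·1.3811) = 8.3145e+05/375.65 = 2213.3 N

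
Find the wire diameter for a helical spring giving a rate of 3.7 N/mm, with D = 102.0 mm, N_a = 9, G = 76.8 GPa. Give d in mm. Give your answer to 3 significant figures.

d = (8D³N_a·k / G)^(1/4) = (8·102.0³·9·3.7 / (76.8×10³))^0.25
  = (3681.1)^0.25 = 7.7892 mm

7.79 mm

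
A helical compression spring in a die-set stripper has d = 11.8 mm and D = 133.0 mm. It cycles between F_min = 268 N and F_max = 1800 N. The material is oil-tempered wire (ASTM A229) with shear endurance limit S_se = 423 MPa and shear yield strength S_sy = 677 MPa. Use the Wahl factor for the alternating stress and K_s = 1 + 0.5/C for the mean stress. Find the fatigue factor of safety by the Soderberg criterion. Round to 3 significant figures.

C = D/d = 133.0/11.8 = 11.2712; K_W = (4C−1)/(4C−4)+0.615/C = 1.1276; K_s = 1+0.5/C = 1.0444
F_a = (F_max−F_min)/2 = 766 N; F_m = (F_max+F_min)/2 = 1034 N
τ_a = K_W·8F_aD/(πd³) = 1.1276 × 157.9 = 178.04 MPa
τ_m = K_s·8F_mD/(πd³) = 1.0444 × 213.14 = 222.6 MPa
Soderberg: 1/n_f = τ_a/S_se + τ_m/S_sy = 178.04/423 + 222.6/677 = 0.42090 + 0.32880 = 0.7497
n_f = 1/0.7497 = 1.334

1.33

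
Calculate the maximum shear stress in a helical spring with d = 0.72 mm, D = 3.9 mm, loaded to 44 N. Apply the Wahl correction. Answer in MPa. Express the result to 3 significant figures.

Spring index C = D/d = 3.9/0.72 = 5.4167
K_W = (4C−1)/(4C−4) + 0.615/C = 20.667/17.667 + 0.1135 = 1.2833
τ₀ = 8FD/(πd³) = 8·44·3.9/(π·0.72³) = 1372.8/1.1726 = 1170.7 MPa
τ_max = K·τ₀ = 1.2833 × 1170.7 = 1502.5 MPa

1500 MPa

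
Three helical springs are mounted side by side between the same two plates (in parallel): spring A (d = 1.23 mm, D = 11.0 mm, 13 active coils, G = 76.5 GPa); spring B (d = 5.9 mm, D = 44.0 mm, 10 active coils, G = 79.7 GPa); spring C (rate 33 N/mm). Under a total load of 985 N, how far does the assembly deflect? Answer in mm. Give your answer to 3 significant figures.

k_A = Gd⁴/(8D³N_a) = (76.5×10³)(1.23⁴)/(8·11.0³·13) = 1.2649 N/mm
k_B = Gd⁴/(8D³N_a) = (79.7×10³)(5.9⁴)/(8·44.0³·10) = 14.172 N/mm
Parallel: k_eq = 1.2649 + 14.172 + 33 = 48.437 N/mm
δ = F/k_eq = 985/48.437 = 20.336 mm

20.3 mm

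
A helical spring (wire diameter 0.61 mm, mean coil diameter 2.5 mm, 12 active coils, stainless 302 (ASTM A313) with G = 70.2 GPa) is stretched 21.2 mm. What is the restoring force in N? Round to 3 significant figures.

137 N

k = Gd⁴/(8D³N_a) = (70.2×10³)(0.61⁴)/(8·2.5³·12) = 6.4799 N/mm
F = k·δ = 6.4799 × 21.2 = 137.37 N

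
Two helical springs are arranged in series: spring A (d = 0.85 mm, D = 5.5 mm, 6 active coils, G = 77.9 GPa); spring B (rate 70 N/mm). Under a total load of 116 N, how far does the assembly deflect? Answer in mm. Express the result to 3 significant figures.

24.4 mm

k_A = Gd⁴/(8D³N_a) = (77.9×10³)(0.85⁴)/(8·5.5³·6) = 5.0919 N/mm
Series: 1/k_eq = 1/5.0919 + 1/70 = 0.21067; k_eq = 4.7467 N/mm
δ = F/k_eq = 116/4.7467 = 24.438 mm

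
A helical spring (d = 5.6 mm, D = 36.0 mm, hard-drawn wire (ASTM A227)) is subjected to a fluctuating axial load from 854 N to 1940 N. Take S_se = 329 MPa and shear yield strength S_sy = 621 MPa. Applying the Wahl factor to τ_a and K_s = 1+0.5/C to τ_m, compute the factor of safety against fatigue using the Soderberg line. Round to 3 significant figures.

0.429

C = D/d = 36.0/5.6 = 6.4286; K_W = (4C−1)/(4C−4)+0.615/C = 1.2338; K_s = 1+0.5/C = 1.0778
F_a = (F_max−F_min)/2 = 543 N; F_m = (F_max+F_min)/2 = 1397 N
τ_a = K_W·8F_aD/(πd³) = 1.2338 × 283.45 = 349.73 MPa
τ_m = K_s·8F_mD/(πd³) = 1.0778 × 729.25 = 785.97 MPa
Soderberg: 1/n_f = τ_a/S_se + τ_m/S_sy = 349.73/329 + 785.97/621 = 1.06301 + 1.26565 = 2.3287
n_f = 1/2.3287 = 0.4294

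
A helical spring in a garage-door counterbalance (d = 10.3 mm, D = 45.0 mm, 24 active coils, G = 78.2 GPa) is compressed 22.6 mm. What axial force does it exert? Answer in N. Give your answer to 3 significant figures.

1140 N

k = Gd⁴/(8D³N_a) = (78.2×10³)(10.3⁴)/(8·45.0³·24) = 50.306 N/mm
F = k·δ = 50.306 × 22.6 = 1136.9 N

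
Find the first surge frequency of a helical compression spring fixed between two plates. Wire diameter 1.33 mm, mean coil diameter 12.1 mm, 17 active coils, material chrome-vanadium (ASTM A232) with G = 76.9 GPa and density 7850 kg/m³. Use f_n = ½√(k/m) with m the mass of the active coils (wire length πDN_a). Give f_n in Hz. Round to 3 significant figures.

188 Hz

k = Gd⁴/(8D³N_a) = (76.9×10³)(1.33⁴)/(8·12.1³·17) = 0.99871 N/mm = 998.71 N/m
Wire length L = πDN_a = π·12.1·17 = 646.23 mm
m = ρ·(πd²/4)·L = 7850 × 1.3893×10⁻⁶ m² × 0.64623 m = 0.0070477 kg
f_n = ½√(k/m) = 0.5·√(998.71/0.0070477) = 0.5·√(1.4171e+05) = 188.22 Hz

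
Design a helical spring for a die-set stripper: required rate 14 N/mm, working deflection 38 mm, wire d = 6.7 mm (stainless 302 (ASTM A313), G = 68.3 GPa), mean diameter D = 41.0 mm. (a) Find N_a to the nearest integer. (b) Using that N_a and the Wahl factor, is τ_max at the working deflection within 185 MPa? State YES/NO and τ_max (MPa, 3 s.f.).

N_a = Gd⁴/(8D³k) = (68.3×10³)(6.7⁴)/(8·41.0³·14) = 17.83 → N_a = 18
Actual rate k = Gd⁴/(8D³·18) = 13.868 N/mm
Working load F = kδ = 13.868·38 = 526.97 N
C = 41.0/6.7 = 6.1194; K_W = (4C−1)/(4C−4)+0.615/C = 1.2470
τ_max = K_W·8FD/(πd³) = 1.2470·182.93 = 228.12 MPa
τ_max > 185 MPa → exceeds allowable

(a) 18 coils; (b) NO, τ_max = 228 MPa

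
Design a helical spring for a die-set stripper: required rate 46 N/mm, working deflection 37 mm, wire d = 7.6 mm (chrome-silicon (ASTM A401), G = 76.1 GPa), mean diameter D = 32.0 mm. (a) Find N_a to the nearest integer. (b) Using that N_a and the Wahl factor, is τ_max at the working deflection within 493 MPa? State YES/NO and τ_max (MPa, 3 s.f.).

(a) 21 coils; (b) YES, τ_max = 437 MPa

N_a = Gd⁴/(8D³k) = (76.1×10³)(7.6⁴)/(8·32.0³·46) = 21.05 → N_a = 21
Actual rate k = Gd⁴/(8D³·21) = 46.119 N/mm
Working load F = kδ = 46.119·37 = 1706.4 N
C = 32.0/7.6 = 4.2105; K_W = (4C−1)/(4C−4)+0.615/C = 1.3797
τ_max = K_W·8FD/(πd³) = 1.3797·316.76 = 437.02 MPa
τ_max ≤ 493 MPa → acceptable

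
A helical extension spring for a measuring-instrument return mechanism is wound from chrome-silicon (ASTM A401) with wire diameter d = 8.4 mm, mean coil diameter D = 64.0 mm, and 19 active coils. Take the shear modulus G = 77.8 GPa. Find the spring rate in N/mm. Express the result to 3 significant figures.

9.72 N/mm

k = Gd⁴/(8D³N_a) = (77.8×10³ × 8.4⁴) / (8 × 64.0³ × 19)
  = 3.87344e+08 / 3.98459e+07 = 9.7211 N/mm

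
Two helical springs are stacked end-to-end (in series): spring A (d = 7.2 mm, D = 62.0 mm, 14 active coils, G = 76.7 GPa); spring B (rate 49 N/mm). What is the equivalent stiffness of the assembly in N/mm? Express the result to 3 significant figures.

6.67 N/mm

k_A = Gd⁴/(8D³N_a) = (76.7×10³)(7.2⁴)/(8·62.0³·14) = 7.722 N/mm
Series: 1/k_eq = 1/7.722 + 1/49 = 0.14991; k_eq = 6.6708 N/mm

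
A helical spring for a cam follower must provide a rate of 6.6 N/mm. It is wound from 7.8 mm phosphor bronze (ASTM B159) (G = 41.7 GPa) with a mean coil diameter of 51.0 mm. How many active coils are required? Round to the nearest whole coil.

N_a = Gd⁴/(8D³k) = (41.7×10³ × 7.8⁴)/(8 × 51.0³ × 6.6)
    = 1.54353e+08 / 7.00397e+06 = 22.04 → 22 coils

22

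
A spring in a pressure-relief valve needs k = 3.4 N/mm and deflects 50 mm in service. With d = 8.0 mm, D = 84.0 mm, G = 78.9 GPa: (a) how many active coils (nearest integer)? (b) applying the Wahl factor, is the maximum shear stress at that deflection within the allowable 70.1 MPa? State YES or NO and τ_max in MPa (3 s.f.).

(a) 20 coils; (b) NO, τ_max = 81.0 MPa

N_a = Gd⁴/(8D³k) = (78.9×10³)(8.0⁴)/(8·84.0³·3.4) = 20.05 → N_a = 20
Actual rate k = Gd⁴/(8D³·20) = 3.4078 N/mm
Working load F = kδ = 3.4078·50 = 170.39 N
C = 84.0/8.0 = 10.5000; K_W = (4C−1)/(4C−4)+0.615/C = 1.1375
τ_max = K_W·8FD/(πd³) = 1.1375·71.187 = 80.976 MPa
τ_max > 70.1 MPa → exceeds allowable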